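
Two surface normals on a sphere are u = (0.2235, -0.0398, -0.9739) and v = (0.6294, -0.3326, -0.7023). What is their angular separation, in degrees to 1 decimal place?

33.1°

u·v = 0.8379; |u| = 1.0000, |v| = 1.0000.
cos θ = (u·v)/(|u||v|) = 0.8379, so θ = 33.1°.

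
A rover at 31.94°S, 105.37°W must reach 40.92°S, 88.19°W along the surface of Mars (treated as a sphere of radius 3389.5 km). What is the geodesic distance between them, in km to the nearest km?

In radians: φ₁ = -0.5575, φ₂ = -0.7142, Δλ = 17.180° = 0.2998 rad.
Haversine: a = sin²(Δφ/2) + cos φ₁ cos φ₂ sin²(Δλ/2) = 0.0061 + (0.8486)(0.7556)(0.0223) = 0.02043.
Central angle c = 2·arcsin(√a) = 0.28688 rad.
Distance = R·c = 3389.5 × 0.2869 ≈ 972 km.

972 km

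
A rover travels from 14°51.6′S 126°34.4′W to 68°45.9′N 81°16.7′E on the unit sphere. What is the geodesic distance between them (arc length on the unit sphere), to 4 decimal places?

2.1515

With latitudes φ₁ = -14.860°, φ₂ = 68.765° and longitude difference Δλ = -152.148°:
Haversine: a = sin²(Δφ/2) + cos φ₁ cos φ₂ sin²(Δλ/2) = 0.4445 + (0.9666)(0.3622)(0.9421) = 0.77429.
Central angle c = 2·arcsin(√a) = 2.15145 rad.
On the unit sphere the arc length equals the central angle: 2.1515.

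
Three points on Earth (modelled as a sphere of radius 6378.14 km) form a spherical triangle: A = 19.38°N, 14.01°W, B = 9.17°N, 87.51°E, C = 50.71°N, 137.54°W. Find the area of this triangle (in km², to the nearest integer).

Side lengths (central angles): a = 1.8948, b = 1.6440, c = 1.7043 rad; semiperimeter s = 2.6215.
By l'Huilier's theorem, tan(E/4) = √[tan(s/2) tan((s−a)/2) tan((s−b)/2) tan((s−c)/2)], giving spherical excess E = 2.1985 rad.
Area = E·R² = 2.1985 × (6378.14)² ≈ 89438341 km².

89438341 km²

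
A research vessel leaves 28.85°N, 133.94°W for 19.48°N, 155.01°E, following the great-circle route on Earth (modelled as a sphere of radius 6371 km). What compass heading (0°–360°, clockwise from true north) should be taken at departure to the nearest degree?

279°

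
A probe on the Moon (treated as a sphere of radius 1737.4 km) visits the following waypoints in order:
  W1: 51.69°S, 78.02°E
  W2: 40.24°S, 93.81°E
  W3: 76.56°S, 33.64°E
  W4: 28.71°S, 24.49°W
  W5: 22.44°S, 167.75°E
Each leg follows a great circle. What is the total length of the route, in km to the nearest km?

Leg W1→W2: central angle 0.2757 rad, distance 479.0 km.
Leg W2→W3: central angle 0.7719 rad, distance 1341.2 km.
Leg W3→W4: central angle 0.9584 rad, distance 1665.1 km.
Leg W4→W5: central angle 2.2254 rad, distance 3866.4 km.
Total: 479.0 + 1341.2 + 1665.1 + 3866.4 ≈ 7352 km.

7352 km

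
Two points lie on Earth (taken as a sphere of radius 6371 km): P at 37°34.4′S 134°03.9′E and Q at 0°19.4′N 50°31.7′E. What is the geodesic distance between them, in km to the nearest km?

9460 km

Let φ₁ = -0.6558 rad, φ₂ = 0.0056 rad, and Δλ = -1.4580 rad.
cos c = sin φ₁ sin φ₂ + cos φ₁ cos φ₂ cos Δλ = (-0.6098)(0.0056) + (0.7926)(1.0000)(0.1126) = 0.08578,
so c = arccos(0.08578) = 1.48492 rad.
Distance = R·c = 6371 × 1.4849 ≈ 9460 km.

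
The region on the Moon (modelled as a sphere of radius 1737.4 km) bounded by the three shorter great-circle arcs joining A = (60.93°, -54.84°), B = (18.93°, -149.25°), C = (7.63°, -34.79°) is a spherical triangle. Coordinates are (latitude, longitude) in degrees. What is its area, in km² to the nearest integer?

Side lengths (central angles): a = 1.9232, b = 0.9662, c = 1.3200 rad; semiperimeter s = 2.1047.
By l'Huilier's theorem, tan(E/4) = √[tan(s/2) tan((s−a)/2) tan((s−b)/2) tan((s−c)/2)], giving spherical excess E = 0.8107 rad.
Area = E·R² = 0.8107 × (1737.4)² ≈ 2447273 km².

2447273 km²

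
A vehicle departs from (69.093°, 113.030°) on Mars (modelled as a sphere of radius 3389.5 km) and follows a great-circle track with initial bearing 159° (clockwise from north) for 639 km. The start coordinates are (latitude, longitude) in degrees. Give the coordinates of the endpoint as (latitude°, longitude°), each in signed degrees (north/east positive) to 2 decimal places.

58.78°, 120.47°

Angular distance δ = d/R = 639/3389.5 = 0.18852 rad; initial bearing θ = 2.7751 rad.
sin φ₂ = sin φ₁ cos δ + cos φ₁ sin δ cos θ = (0.9342)(0.9823) + (0.3569)(0.1874)(-0.9336) = 0.8552, so φ₂ = 58.78°.
Δλ = atan2(sin θ sin δ cos φ₁, cos δ − sin φ₁ sin φ₂) = atan2(0.0240, 0.1834) = 7.445°.
λ₂ = 113.030° + 7.445° = 120.47°.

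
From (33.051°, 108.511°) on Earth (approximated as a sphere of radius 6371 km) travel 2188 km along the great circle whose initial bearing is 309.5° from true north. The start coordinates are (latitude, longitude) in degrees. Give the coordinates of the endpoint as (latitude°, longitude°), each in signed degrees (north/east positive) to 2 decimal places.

Angular distance δ = d/R = 2188/6371 = 0.34343 rad; initial bearing θ = 5.4018 rad.
sin φ₂ = sin φ₁ cos δ + cos φ₁ sin δ cos θ = (0.5454)(0.9416) + (0.8382)(0.3367)(0.6361) = 0.6931, so φ₂ = 43.87°.
Δλ = atan2(sin θ sin δ cos φ₁, cos δ − sin φ₁ sin φ₂) = atan2(-0.2178, 0.5636) = -21.126°.
λ₂ = 108.511° − 21.126° = 87.38°.

43.87°, 87.38°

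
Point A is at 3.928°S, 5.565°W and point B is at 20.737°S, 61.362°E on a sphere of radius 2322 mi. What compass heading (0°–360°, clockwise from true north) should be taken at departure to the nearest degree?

Δλ = 66.927° = 1.1681 rad.
y = sin Δλ · cos φ₂ = (0.9200)(0.9352) = 0.8604
x = cos φ₁ sin φ₂ − sin φ₁ cos φ₂ cos Δλ = (0.9977)(-0.3541) − (-0.0685)(0.9352)(0.3919) = -0.3281
θ = atan2(y, x) = 110.88°, so the bearing is 111°.

111°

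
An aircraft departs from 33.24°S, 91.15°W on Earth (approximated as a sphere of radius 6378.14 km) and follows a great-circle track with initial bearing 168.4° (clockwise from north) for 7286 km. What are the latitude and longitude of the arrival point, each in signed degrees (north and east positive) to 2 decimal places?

-76.65°, 36.46°

Angular distance δ = d/R = 7286/6378.14 = 1.14234 rad; initial bearing θ = 2.9391 rad.
sin φ₂ = sin φ₁ cos δ + cos φ₁ sin δ cos θ = (-0.5481)(0.4155) + (0.8364)(0.9096)(-0.9796) = -0.9730, so φ₂ = -76.65°.
Δλ = atan2(sin θ sin δ cos φ₁, cos δ − sin φ₁ sin φ₂) = atan2(0.1530, -0.1179) = 127.614°.
λ₂ = -91.150° + 127.614° = 36.46°.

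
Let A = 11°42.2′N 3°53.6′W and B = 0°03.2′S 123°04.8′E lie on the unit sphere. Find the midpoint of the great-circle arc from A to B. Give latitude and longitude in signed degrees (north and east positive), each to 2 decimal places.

12.87°, 60.80°

Central angle δ = 2.2008 rad. Interpolating on the sphere with fraction f = 0.5:
P = [sin((1−f)δ)·A + sin(fδ)·B] / sin δ = 1.1031·A + 1.1031·B in Cartesian coordinates,
giving P = (0.4756, 0.8510, 0.2227), i.e. latitude 12.87°, longitude 60.80°.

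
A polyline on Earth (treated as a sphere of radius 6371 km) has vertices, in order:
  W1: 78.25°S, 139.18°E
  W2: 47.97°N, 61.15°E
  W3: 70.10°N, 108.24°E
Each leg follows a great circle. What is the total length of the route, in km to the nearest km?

18429 km

Leg W1→W2: central angle 2.3447 rad, distance 14938.3 km.
Leg W2→W3: central angle 0.5479 rad, distance 3490.9 km.
Total: 14938.3 + 3490.9 ≈ 18429 km.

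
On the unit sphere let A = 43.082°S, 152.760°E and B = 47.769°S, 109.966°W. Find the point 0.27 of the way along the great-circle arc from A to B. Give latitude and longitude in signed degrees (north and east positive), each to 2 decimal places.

-52.82°, 174.10°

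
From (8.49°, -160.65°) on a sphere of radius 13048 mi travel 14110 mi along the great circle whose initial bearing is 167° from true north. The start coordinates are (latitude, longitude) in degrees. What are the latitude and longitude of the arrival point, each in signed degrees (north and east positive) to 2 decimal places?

Angular distance δ = d/R = 14110/13048 = 1.08139 rad; initial bearing θ = 2.9147 rad.
sin φ₂ = sin φ₁ cos δ + cos φ₁ sin δ cos θ = (0.1476)(0.4701) + (0.9890)(0.8826)(-0.9744) = -0.7812, so φ₂ = -51.37°.
Δλ = atan2(sin θ sin δ cos φ₁, cos δ − sin φ₁ sin φ₂) = atan2(0.1964, 0.5854) = 18.543°.
λ₂ = -160.650° + 18.543° = -142.11°.

-51.37°, -142.11°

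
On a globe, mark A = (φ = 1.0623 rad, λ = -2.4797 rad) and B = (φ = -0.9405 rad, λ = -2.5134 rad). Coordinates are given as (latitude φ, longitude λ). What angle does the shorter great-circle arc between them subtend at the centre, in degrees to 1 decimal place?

Let φ₁ = 1.0623 rad, φ₂ = -0.9405 rad, and Δλ = -0.0337 rad.
Haversine: a = sin²(Δφ/2) + cos φ₁ cos φ₂ sin²(Δλ/2) = 0.7093 + (0.4869)(0.5894)(0.0003) = 0.70943.
Central angle c = 2·arcsin(√a) = 2.00298 rad.
So the angular separation is 114.8°.

114.8°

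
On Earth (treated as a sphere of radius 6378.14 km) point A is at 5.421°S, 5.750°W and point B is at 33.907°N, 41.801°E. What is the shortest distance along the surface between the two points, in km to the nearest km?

6643 km

Let φ₁ = -0.0946 rad, φ₂ = 0.5918 rad, and Δλ = 0.8299 rad.
cos c = sin φ₁ sin φ₂ + cos φ₁ cos φ₂ cos Δλ = (-0.0945)(0.5578) + (0.9955)(0.8299)(0.6749) = 0.50495,
so c = arccos(0.50495) = 1.04147 rad.
Distance = R·c = 6378.14 × 1.0415 ≈ 6643 km.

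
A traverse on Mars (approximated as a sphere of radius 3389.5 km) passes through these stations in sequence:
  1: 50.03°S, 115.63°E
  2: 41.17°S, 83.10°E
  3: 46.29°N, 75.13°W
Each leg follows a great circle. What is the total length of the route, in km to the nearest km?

11104 km

Leg 1→2: central angle 0.4222 rad, distance 1430.9 km.
Leg 2→3: central angle 2.8539 rad, distance 9673.4 km.
Total: 1430.9 + 9673.4 ≈ 11104 km.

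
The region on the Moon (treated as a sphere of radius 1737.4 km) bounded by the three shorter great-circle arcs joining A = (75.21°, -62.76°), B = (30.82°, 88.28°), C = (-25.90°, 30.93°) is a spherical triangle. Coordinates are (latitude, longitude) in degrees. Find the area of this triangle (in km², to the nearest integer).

3877956 km²

Side lengths (central angles): a = 1.3766, b = 2.0232, c = 1.2624 rad; semiperimeter s = 2.3311.
By l'Huilier's theorem, tan(E/4) = √[tan(s/2) tan((s−a)/2) tan((s−b)/2) tan((s−c)/2)], giving spherical excess E = 1.2847 rad.
Area = E·R² = 1.2847 × (1737.4)² ≈ 3877956 km².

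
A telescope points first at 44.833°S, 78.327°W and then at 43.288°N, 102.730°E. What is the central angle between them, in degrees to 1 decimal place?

Let φ₁ = -0.7825 rad, φ₂ = 0.7555 rad, and Δλ = -3.1231 rad.
Haversine: a = sin²(Δφ/2) + cos φ₁ cos φ₂ sin²(Δλ/2) = 0.4836 + (0.7092)(0.7279)(0.9999) = 0.99977.
Central angle c = 2·arcsin(√a) = 3.11155 rad.
So the angular separation is 178.3°.

178.3°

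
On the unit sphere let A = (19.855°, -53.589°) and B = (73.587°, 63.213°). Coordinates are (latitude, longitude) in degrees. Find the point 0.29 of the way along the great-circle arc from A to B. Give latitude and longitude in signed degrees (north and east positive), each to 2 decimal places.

41.56°, -45.97°

The central angle between A and B is δ = 1.3633 rad.
With f = 0.29, the slerp weights are sin((1−f)δ)/sin δ = 0.8418 and sin(fδ)/sin δ = 0.3936.
Weighted sum of the unit vectors: (0.8418)·(0.5583,-0.7569,0.3396) + (0.3936)·(0.1273,0.2522,0.9592) = (0.5201, -0.5379, 0.6635).
Converting back: φ = atan2(z, √(x²+y²)) = 41.56°, λ = atan2(y, x) = -45.97°.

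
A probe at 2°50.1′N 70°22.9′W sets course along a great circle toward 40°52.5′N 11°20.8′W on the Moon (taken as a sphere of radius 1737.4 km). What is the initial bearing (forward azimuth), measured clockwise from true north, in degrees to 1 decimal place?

45.6°

Δλ = 59.035° = 1.0304 rad.
y = sin Δλ · cos φ₂ = (0.8575)(0.7561) = 0.6484
x = cos φ₁ sin φ₂ − sin φ₁ cos φ₂ cos Δλ = (0.9988)(0.6544) − (0.0495)(0.7561)(0.5145) = 0.6344
θ = atan2(y, x) = 45.63°, so the bearing is 45.6°.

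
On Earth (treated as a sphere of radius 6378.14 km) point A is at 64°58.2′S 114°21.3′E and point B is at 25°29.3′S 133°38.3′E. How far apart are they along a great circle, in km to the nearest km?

4606 km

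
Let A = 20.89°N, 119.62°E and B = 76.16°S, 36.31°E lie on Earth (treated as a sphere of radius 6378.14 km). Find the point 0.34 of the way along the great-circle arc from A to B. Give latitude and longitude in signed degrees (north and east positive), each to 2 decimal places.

Central angle δ = 1.8967 rad. Interpolating on the sphere with fraction f = 0.34:
P = [sin((1−f)δ)·A + sin(fδ)·B] / sin δ = 1.0023·A + 0.6345·B in Cartesian coordinates,
giving P = (-0.3405, 0.9040, -0.2587), i.e. latitude -14.99°, longitude 110.64°.

-14.99°, 110.64°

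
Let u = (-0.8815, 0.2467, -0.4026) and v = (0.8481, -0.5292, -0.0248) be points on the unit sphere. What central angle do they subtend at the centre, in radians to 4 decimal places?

2.6224 rad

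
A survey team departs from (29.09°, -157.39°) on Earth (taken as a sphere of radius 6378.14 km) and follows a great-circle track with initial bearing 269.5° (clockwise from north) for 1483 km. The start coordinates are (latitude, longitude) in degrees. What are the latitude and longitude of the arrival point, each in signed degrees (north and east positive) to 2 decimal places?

Angular distance δ = d/R = 1483/6378.14 = 0.23251 rad; initial bearing θ = 4.7037 rad.
sin φ₂ = sin φ₁ cos δ + cos φ₁ sin δ cos θ = (0.4862)(0.9731) + (0.8739)(0.2304)(-0.0087) = 0.4713, so φ₂ = 28.12°.
Δλ = atan2(sin θ sin δ cos φ₁, cos δ − sin φ₁ sin φ₂) = atan2(-0.2013, 0.7439) = -15.145°.
λ₂ = -157.390° − 15.145° = -172.53°.

28.12°, -172.53°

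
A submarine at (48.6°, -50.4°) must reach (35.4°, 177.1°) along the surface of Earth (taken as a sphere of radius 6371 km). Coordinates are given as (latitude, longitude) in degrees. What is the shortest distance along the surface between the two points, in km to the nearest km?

With latitudes φ₁ = 48.600°, φ₂ = 35.400° and longitude difference Δλ = -132.500°:
cos c = sin φ₁ sin φ₂ + cos φ₁ cos φ₂ cos Δλ = (0.7501)(0.5793) + (0.6613)(0.8151)(-0.6756) = 0.07035,
so c = arccos(0.07035) = 1.50039 rad.
Distance = R·c = 6371 × 1.5004 ≈ 9559 km.

9559 km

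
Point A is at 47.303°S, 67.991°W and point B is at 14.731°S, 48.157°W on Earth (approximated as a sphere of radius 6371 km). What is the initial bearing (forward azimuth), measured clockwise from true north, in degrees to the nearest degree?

33°

Δλ = 19.834° = 0.3462 rad.
y = sin Δλ · cos φ₂ = (0.3393)(0.9671) = 0.3281
x = cos φ₁ sin φ₂ − sin φ₁ cos φ₂ cos Δλ = (0.6781)(-0.2543) − (-0.7350)(0.9671)(0.9407) = 0.4962
θ = atan2(y, x) = 33.48°, so the bearing is 33°.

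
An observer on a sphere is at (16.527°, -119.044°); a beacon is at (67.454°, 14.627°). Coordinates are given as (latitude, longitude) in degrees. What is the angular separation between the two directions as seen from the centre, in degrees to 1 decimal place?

89.5°

With latitudes φ₁ = 16.527°, φ₂ = 67.454° and longitude difference Δλ = 133.671°:
cos c = sin φ₁ sin φ₂ + cos φ₁ cos φ₂ cos Δλ = (0.2845)(0.9236) + (0.9587)(0.3834)(-0.6905) = 0.00890,
so c = arccos(0.00890) = 1.56189 rad.
So the angular separation is 89.5°.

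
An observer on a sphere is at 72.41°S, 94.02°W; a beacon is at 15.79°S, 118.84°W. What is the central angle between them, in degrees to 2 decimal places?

Let φ₁ = -1.2638 rad, φ₂ = -0.2756 rad, and Δλ = -0.4332 rad.
Haversine: a = sin²(Δφ/2) + cos φ₁ cos φ₂ sin²(Δλ/2) = 0.2249 + (0.3022)(0.9623)(0.0462) = 0.23834.
Central angle c = 2·arcsin(√a) = 1.02004 rad.
So the angular separation is 58.44°.

58.44°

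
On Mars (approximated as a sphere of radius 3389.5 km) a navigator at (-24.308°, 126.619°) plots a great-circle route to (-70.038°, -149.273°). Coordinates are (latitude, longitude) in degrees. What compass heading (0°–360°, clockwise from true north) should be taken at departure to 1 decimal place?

158.0°

Δλ = 84.108° = 1.4680 rad.
y = sin Δλ · cos φ₂ = (0.9947)(0.3414) = 0.3396
x = cos φ₁ sin φ₂ − sin φ₁ cos φ₂ cos Δλ = (0.9113)(-0.9399) − (-0.4116)(0.3414)(0.1027) = -0.8422
θ = atan2(y, x) = 158.04°, so the bearing is 158.0°.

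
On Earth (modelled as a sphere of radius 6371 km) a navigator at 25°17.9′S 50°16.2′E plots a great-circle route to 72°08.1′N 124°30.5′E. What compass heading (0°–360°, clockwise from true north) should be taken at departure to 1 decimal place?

With φ₁ = -0.4415, φ₂ = 1.2590, Δλ = 1.2957 rad, the forward-azimuth formula gives
θ = atan2( sin Δλ cos φ₂ , cos φ₁ sin φ₂ − sin φ₁ cos φ₂ cos Δλ ) = atan2(0.2952, 0.8961) = 18.24°.
So the initial bearing is 18.2°.

18.2°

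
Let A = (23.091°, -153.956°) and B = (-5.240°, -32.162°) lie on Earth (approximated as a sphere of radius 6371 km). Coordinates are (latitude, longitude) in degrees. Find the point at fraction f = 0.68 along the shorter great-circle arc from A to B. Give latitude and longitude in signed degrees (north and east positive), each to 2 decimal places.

10.46°, -67.79°

The central angle between A and B is δ = 2.1158 rad.
With f = 0.68, the slerp weights are sin((1−f)δ)/sin δ = 0.7327 and sin(fδ)/sin δ = 1.1593.
Weighted sum of the unit vectors: (0.7327)·(-0.8265,-0.4039,0.3922) + (1.1593)·(0.8430,-0.5301,-0.0913) = (0.3717, -0.9104, 0.1815).
Converting back: φ = atan2(z, √(x²+y²)) = 10.46°, λ = atan2(y, x) = -67.79°.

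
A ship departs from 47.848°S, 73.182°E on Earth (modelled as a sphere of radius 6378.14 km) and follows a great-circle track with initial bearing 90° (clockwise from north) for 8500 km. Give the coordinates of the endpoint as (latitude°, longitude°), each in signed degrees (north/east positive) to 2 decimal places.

-10.07°, 153.93°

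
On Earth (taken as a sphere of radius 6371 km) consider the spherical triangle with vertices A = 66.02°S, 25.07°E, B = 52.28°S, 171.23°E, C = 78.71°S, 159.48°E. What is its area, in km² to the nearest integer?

1712030 km²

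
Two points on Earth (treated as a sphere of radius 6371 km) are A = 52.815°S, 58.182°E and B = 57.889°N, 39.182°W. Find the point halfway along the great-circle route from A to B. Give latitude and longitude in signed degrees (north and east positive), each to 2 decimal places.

Central angle δ = 2.3688 rad. Interpolating on the sphere with fraction f = 0.5:
P = [sin((1−f)δ)·A + sin(fδ)·B] / sin δ = 1.3268·A + 1.3268·B in Cartesian coordinates,
giving P = (0.9695, 0.2358, 0.0668), i.e. latitude 3.83°, longitude 13.67°.

3.83°, 13.67°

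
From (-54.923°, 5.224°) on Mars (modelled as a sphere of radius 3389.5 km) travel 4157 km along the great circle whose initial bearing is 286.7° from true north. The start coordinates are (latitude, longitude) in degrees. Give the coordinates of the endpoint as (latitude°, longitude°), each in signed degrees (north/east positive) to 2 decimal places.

-6.94°, -60.04°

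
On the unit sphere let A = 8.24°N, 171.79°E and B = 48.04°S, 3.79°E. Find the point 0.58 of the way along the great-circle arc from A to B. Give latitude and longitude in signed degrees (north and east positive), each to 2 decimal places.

The central angle between A and B is δ = 2.4247 rad.
With f = 0.58, the slerp weights are sin((1−f)δ)/sin δ = 1.2955 and sin(fδ)/sin δ = 1.5013.
Weighted sum of the unit vectors: (1.2955)·(-0.9795,0.1413,0.1433) + (1.5013)·(0.6671,0.0442,-0.7436) = (-0.2674, 0.2494, -0.9307).
Converting back: φ = atan2(z, √(x²+y²)) = -68.55°, λ = atan2(y, x) = 136.99°.

-68.55°, 136.99°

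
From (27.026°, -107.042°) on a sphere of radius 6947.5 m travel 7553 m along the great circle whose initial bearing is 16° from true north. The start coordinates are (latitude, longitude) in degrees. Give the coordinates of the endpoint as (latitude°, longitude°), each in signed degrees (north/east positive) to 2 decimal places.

Angular distance δ = d/R = 7553/6947.5 = 1.08715 rad; initial bearing θ = 0.2793 rad.
sin φ₂ = sin φ₁ cos δ + cos φ₁ sin δ cos θ = (0.4544)(0.4650) + (0.8908)(0.8853)(0.9613) = 0.9694, so φ₂ = 75.78°.
Δλ = atan2(sin θ sin δ cos φ₁, cos δ − sin φ₁ sin φ₂) = atan2(0.2174, 0.0245) = 83.563°.
λ₂ = -107.042° + 83.563° = -23.48°.

75.78°, -23.48°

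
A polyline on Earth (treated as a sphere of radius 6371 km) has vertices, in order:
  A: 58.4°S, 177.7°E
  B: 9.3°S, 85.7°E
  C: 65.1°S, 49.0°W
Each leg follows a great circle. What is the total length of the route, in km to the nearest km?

Leg A→B: central angle 1.4509 rad, distance 9243.8 km.
Leg B→C: central angle 1.7170 rad, distance 10939.0 km.
Total: 9243.8 + 10939.0 ≈ 20183 km.

20183 km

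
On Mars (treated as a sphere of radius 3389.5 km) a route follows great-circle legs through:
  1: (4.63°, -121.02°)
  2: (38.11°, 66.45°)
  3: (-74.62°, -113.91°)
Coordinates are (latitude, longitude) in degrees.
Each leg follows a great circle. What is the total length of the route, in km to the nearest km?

Leg 1→2: central angle 2.3859 rad, distance 8087.0 km.
Leg 2→3: central angle 2.5044 rad, distance 8488.5 km.
Total: 8087.0 + 8488.5 ≈ 16575 km.

16575 km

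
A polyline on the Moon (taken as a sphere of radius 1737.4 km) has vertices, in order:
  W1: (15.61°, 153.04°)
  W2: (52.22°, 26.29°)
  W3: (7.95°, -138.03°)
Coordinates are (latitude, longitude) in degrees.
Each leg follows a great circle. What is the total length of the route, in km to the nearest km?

6563 km

Leg W1→W2: central angle 1.7116 rad, distance 2973.8 km.
Leg W2→W3: central angle 2.0656 rad, distance 3588.8 km.
Total: 2973.8 + 3588.8 ≈ 6563 km.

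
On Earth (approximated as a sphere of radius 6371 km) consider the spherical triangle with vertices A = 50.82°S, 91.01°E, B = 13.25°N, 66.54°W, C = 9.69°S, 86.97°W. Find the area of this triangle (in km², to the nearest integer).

Side lengths (central angles): a = 0.5344, b = 2.0850, c = 2.4128 rad; semiperimeter s = 2.5162.
By l'Huilier's theorem, tan(E/4) = √[tan(s/2) tan((s−a)/2) tan((s−b)/2) tan((s−c)/2)], giving spherical excess E = 0.9088 rad.
Area = E·R² = 0.9088 × (6371)² ≈ 36888598 km².

36888598 km²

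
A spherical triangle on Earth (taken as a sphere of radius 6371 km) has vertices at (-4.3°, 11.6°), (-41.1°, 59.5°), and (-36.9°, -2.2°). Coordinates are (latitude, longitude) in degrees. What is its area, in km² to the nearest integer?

11099142 km²

Side lengths (central angles): a = 0.8225, b = 0.6104, c = 0.9847 rad; semiperimeter s = 1.2088.
By l'Huilier's theorem, tan(E/4) = √[tan(s/2) tan((s−a)/2) tan((s−b)/2) tan((s−c)/2)], giving spherical excess E = 0.2734 rad.
Area = E·R² = 0.2734 × (6371)² ≈ 11099142 km².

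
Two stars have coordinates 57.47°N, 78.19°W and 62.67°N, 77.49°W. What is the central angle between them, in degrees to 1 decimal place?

5.2°

Let φ₁ = 1.0030 rad, φ₂ = 1.0938 rad, and Δλ = 0.0122 rad.
Haversine: a = sin²(Δφ/2) + cos φ₁ cos φ₂ sin²(Δλ/2) = 0.0021 + (0.5377)(0.4591)(0.0000) = 0.00207.
Central angle c = 2·arcsin(√a) = 0.09096 rad.
So the angular separation is 5.2°.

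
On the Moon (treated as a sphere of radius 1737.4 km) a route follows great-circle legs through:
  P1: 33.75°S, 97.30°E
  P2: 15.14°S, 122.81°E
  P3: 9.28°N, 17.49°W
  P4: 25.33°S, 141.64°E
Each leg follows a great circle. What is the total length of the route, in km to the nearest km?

9852 km

Leg P1→P2: central angle 0.5167 rad, distance 897.7 km.
Leg P2→P3: central angle 2.4577 rad, distance 4269.9 km.
Leg P3→P4: central angle 2.6963 rad, distance 4684.6 km.
Total: 897.7 + 4269.9 + 4684.6 ≈ 9852 km.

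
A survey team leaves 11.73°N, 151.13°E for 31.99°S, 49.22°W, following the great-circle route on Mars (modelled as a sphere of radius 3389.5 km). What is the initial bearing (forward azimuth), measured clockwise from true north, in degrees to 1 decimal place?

With φ₁ = 0.2047, φ₂ = -0.5583, Δλ = 2.7864 rad, the forward-azimuth formula gives
θ = atan2( sin Δλ cos φ₂ , cos φ₁ sin φ₂ − sin φ₁ cos φ₂ cos Δλ ) = atan2(0.2949, -0.3570) = 140.44°.
So the initial bearing is 140.4°.

140.4°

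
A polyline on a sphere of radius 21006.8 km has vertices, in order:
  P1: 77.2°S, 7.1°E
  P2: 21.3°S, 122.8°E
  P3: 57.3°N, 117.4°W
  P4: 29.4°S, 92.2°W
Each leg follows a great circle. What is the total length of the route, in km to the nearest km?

105477 km

Leg P1→P2: central angle 1.3029 rad, distance 27369.6 km.
Leg P2→P3: central angle 2.1602 rad, distance 45377.9 km.
Leg P3→P4: central angle 1.5580 rad, distance 32729.2 km.
Total: 27369.6 + 45377.9 + 32729.2 ≈ 105477 km.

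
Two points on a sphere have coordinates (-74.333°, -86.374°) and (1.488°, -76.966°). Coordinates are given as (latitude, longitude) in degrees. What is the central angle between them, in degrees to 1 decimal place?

In radians: φ₁ = -1.2974, φ₂ = 0.0260, Δλ = 9.408° = 0.1642 rad.
Haversine: a = sin²(Δφ/2) + cos φ₁ cos φ₂ sin²(Δλ/2) = 0.3775 + (0.2700)(0.9997)(0.0067) = 0.37934.
Central angle c = 2·arcsin(√a) = 1.32707 rad.
So the angular separation is 76.0°.

76.0°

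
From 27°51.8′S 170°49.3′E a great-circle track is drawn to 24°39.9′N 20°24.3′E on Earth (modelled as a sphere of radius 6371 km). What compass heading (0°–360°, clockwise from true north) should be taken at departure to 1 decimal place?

269.9°

With φ₁ = -0.4863, φ₂ = 0.4305, Δλ = -2.6253 rad, the forward-azimuth formula gives
θ = atan2( sin Δλ cos φ₂ , cos φ₁ sin φ₂ − sin φ₁ cos φ₂ cos Δλ ) = atan2(-0.4486, -0.0004) = -90.05°.
Adding 360° brings this into [0°, 360°): 269.9°.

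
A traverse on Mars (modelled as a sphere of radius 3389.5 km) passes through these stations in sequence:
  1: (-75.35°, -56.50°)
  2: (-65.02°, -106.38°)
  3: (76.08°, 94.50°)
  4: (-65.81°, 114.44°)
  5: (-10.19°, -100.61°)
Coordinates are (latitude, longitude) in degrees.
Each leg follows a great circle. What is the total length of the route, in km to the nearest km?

Leg 1→2: central angle 0.3307 rad, distance 1121.0 km.
Leg 2→3: central angle 2.9164 rad, distance 9885.2 km.
Leg 3→4: central angle 2.4861 rad, distance 8426.6 km.
Leg 4→5: central angle 1.7404 rad, distance 5899.1 km.
Total: 1121.0 + 9885.2 + 8426.6 + 5899.1 ≈ 25332 km.

25332 km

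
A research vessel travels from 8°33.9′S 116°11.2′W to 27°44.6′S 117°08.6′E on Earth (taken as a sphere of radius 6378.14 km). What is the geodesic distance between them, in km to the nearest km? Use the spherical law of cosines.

13020 km

Let φ₁ = -0.1495 rad, φ₂ = -0.4842 rad, and Δλ = -2.2108 rad.
cos c = sin φ₁ sin φ₂ + cos φ₁ cos φ₂ cos Δλ = (-0.1489)(-0.4655) + (0.9888)(0.8850)(-0.5972) = -0.45333,
so c = arccos(-0.45333) = 2.04129 rad.
Distance = R·c = 6378.14 × 2.0413 ≈ 13020 km.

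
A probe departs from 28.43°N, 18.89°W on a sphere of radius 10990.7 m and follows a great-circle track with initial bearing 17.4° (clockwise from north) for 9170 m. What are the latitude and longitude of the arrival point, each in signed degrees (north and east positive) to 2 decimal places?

Angular distance δ = d/R = 9170/10990.7 = 0.83434 rad; initial bearing θ = 0.3037 rad.
sin φ₂ = sin φ₁ cos δ + cos φ₁ sin δ cos θ = (0.4761)(0.6717) + (0.8794)(0.7409)(0.9542) = 0.9415, so φ₂ = 70.30°.
Δλ = atan2(sin θ sin δ cos φ₁, cos δ − sin φ₁ sin φ₂) = atan2(0.1948, 0.2234) = 41.085°.
λ₂ = -18.890° + 41.085° = 22.20°.

70.30°, 22.20°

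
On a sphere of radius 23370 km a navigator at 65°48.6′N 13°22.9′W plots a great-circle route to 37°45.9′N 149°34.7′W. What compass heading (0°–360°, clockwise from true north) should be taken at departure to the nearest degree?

Δλ = -136.197° = -2.3771 rad.
y = sin Δλ · cos φ₂ = (-0.6922)(0.7905) = -0.5472
x = cos φ₁ sin φ₂ − sin φ₁ cos φ₂ cos Δλ = (0.4098)(0.6124) − (0.9122)(0.7905)(-0.7217) = 0.7714
θ = atan2(y, x) = -35.35°; adding 360° gives 325°.

325°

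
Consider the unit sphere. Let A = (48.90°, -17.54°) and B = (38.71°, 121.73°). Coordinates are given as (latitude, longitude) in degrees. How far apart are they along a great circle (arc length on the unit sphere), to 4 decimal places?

1.4882

With latitudes φ₁ = 48.900°, φ₂ = 38.710° and longitude difference Δλ = 139.270°:
cos c = sin φ₁ sin φ₂ + cos φ₁ cos φ₂ cos Δλ = (0.7536)(0.6254) + (0.6574)(0.7803)(-0.7578) = 0.08254,
so c = arccos(0.08254) = 1.48816 rad.
On the unit sphere the arc length equals the central angle: 1.4882.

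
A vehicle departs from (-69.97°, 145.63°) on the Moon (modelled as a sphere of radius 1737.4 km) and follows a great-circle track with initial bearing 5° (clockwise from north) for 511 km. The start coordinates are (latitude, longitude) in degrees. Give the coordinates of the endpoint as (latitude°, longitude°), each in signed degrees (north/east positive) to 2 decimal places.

-53.15°, 148.04°

Angular distance δ = d/R = 511/1737.4 = 0.29412 rad; initial bearing θ = 0.0873 rad.
sin φ₂ = sin φ₁ cos δ + cos φ₁ sin δ cos θ = (-0.9395)(0.9571) + (0.3425)(0.2899)(0.9962) = -0.8003, so φ₂ = -53.15°.
Δλ = atan2(sin θ sin δ cos φ₁, cos δ − sin φ₁ sin φ₂) = atan2(0.0087, 0.2052) = 2.415°.
λ₂ = 145.630° + 2.415° = 148.04°.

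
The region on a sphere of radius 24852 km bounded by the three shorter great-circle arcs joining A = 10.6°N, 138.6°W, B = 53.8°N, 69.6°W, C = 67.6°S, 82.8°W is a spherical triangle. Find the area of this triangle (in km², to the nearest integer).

Side lengths (central angles): a = 2.1258, b = 1.5303, c = 1.2063 rad; semiperimeter s = 2.4312.
By l'Huilier's theorem, tan(E/4) = √[tan(s/2) tan((s−a)/2) tan((s−b)/2) tan((s−c)/2)], giving spherical excess E = 1.4367 rad.
Area = E·R² = 1.4367 × (24852)² ≈ 887349584 km².

887349584 km²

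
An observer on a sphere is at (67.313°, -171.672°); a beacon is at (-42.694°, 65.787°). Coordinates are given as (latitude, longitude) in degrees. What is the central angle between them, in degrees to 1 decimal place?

Let φ₁ = 1.1748 rad, φ₂ = -0.7452 rad, and Δλ = -2.1387 rad.
cos c = sin φ₁ sin φ₂ + cos φ₁ cos φ₂ cos Δλ = (0.9226)(-0.6781) + (0.3857)(0.7350)(-0.5379) = -0.77810,
so c = arccos(-0.77810) = 2.46243 rad.
So the angular separation is 141.1°.

141.1°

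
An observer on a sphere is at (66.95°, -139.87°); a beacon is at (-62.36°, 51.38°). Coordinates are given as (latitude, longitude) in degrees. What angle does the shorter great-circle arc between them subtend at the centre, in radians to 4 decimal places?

3.0258 rad

With latitudes φ₁ = 66.950°, φ₂ = -62.360° and longitude difference Δλ = -168.750°:
Haversine: a = sin²(Δφ/2) + cos φ₁ cos φ₂ sin²(Δλ/2) = 0.8168 + (0.3915)(0.4639)(0.9904) = 0.99665.
Central angle c = 2·arcsin(√a) = 3.02579 rad.
So the angular separation is 3.0258 rad.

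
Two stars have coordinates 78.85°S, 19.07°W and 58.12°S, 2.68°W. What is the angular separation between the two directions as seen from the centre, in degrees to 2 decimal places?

In radians: φ₁ = -1.3762, φ₂ = -1.0144, Δλ = 16.390° = 0.2861 rad.
cos c = sin φ₁ sin φ₂ + cos φ₁ cos φ₂ cos Δλ = (-0.9811)(-0.8492) + (0.1934)(0.5281)(0.9594) = 0.93111,
so c = arccos(0.93111) = 0.37336 rad.
So the angular separation is 21.39°.

21.39°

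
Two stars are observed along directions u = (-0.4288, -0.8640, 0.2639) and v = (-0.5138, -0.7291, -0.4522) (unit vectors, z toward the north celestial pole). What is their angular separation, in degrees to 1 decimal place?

43.0°

u·v = 0.7309; |u| = 1.0000, |v| = 1.0000.
cos θ = (u·v)/(|u||v|) = 0.7309, so θ = 43.0°.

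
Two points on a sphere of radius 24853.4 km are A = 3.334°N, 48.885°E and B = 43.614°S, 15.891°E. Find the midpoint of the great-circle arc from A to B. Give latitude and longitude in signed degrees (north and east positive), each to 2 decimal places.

The central angle between A and B is δ = 0.9690 rad.
With f = 0.5, the slerp weights are sin((1−f)δ)/sin δ = 0.5650 and sin(fδ)/sin δ = 0.5650.
Weighted sum of the unit vectors: (0.5650)·(0.6565,0.7521,0.0582) + (0.5650)·(0.6963,0.1982,-0.6898) = (0.7644, 0.5370, -0.3569).
Converting back: φ = atan2(z, √(x²+y²)) = -20.91°, λ = atan2(y, x) = 35.09°.

-20.91°, 35.09°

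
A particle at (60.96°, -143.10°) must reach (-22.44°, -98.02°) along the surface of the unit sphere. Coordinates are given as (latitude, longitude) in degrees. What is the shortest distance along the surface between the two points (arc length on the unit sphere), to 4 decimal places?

1.5877

Let φ₁ = 1.0640 rad, φ₂ = -0.3917 rad, and Δλ = 0.7868 rad.
cos c = sin φ₁ sin φ₂ + cos φ₁ cos φ₂ cos Δλ = (0.8743)(-0.3817) + (0.4854)(0.9243)(0.7061) = -0.01692,
so c = arccos(-0.01692) = 1.58771 rad.
On the unit sphere the arc length equals the central angle: 1.5877.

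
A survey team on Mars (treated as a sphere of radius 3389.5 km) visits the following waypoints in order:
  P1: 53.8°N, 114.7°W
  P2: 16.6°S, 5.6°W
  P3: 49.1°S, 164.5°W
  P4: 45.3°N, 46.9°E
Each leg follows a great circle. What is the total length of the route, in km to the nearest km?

22760 km

Leg P1→P2: central angle 1.9996 rad, distance 6777.5 km.
Leg P2→P3: central angle 1.9492 rad, distance 6606.8 km.
Leg P3→P4: central angle 2.7662 rad, distance 9376.0 km.
Total: 6777.5 + 6606.8 + 9376.0 ≈ 22760 km.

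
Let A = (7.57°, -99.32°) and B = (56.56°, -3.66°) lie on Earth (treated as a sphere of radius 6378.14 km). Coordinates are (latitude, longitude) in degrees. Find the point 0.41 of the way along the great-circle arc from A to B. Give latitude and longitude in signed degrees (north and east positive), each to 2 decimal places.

36.10°, -76.02°

The central angle between A and B is δ = 1.5147 rad.
With f = 0.41, the slerp weights are sin((1−f)δ)/sin δ = 0.7806 and sin(fδ)/sin δ = 0.5828.
Weighted sum of the unit vectors: (0.7806)·(-0.1605,-0.9782,0.1317) + (0.5828)·(0.5499,-0.0352,0.8345) = (0.1952, -0.7841, 0.5892).
Converting back: φ = atan2(z, √(x²+y²)) = 36.10°, λ = atan2(y, x) = -76.02°.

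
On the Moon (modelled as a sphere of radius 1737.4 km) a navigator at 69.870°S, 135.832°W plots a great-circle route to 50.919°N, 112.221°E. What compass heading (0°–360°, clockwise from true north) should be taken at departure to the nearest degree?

Δλ = -111.947° = -1.9538 rad.
y = sin Δλ · cos φ₂ = (-0.9275)(0.6304) = -0.5847
x = cos φ₁ sin φ₂ − sin φ₁ cos φ₂ cos Δλ = (0.3442)(0.7763) − (-0.9389)(0.6304)(-0.3737) = 0.0459
θ = atan2(y, x) = -85.51°; adding 360° gives 274°.

274°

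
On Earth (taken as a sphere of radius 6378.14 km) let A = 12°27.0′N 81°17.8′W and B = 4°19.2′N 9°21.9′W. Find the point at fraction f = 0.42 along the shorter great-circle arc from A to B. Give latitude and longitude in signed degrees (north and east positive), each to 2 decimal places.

10.97°, -50.67°

The central angle between A and B is δ = 1.2469 rad.
With f = 0.42, the slerp weights are sin((1−f)δ)/sin δ = 0.6981 and sin(fδ)/sin δ = 0.5275.
Weighted sum of the unit vectors: (0.6981)·(0.1478,-0.9652,0.2156) + (0.5275)·(0.9839,-0.1623,0.0753) = (0.6222, -0.7594, 0.1902).
Converting back: φ = atan2(z, √(x²+y²)) = 10.97°, λ = atan2(y, x) = -50.67°.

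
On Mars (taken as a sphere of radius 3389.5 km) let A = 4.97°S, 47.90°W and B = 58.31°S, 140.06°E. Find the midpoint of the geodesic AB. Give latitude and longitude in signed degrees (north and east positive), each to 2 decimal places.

-62.82°, -56.59°

The central angle between A and B is δ = 2.0315 rad.
With f = 0.5, the slerp weights are sin((1−f)δ)/sin δ = 0.9488 and sin(fδ)/sin δ = 0.9488.
Weighted sum of the unit vectors: (0.9488)·(0.6679,-0.7392,-0.0866) + (0.9488)·(-0.4028,0.3372,-0.8509) = (0.2516, -0.3814, -0.8895).
Converting back: φ = atan2(z, √(x²+y²)) = -62.82°, λ = atan2(y, x) = -56.59°.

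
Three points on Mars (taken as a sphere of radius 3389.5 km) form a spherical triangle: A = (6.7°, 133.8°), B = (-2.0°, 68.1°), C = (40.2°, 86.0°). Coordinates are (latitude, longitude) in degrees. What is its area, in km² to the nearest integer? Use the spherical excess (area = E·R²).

Side lengths (central angles): a = 0.7900, b = 0.9461, c = 1.1545 rad; semiperimeter s = 1.4453.
By l'Huilier's theorem, tan(E/4) = √[tan(s/2) tan((s−a)/2) tan((s−b)/2) tan((s−c)/2)], giving spherical excess E = 0.4215 rad.
Area = E·R² = 0.4215 × (3389.5)² ≈ 4842596 km².

4842596 km²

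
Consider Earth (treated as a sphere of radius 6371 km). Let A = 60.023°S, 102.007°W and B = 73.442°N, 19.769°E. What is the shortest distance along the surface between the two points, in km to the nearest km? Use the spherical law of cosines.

With latitudes φ₁ = -60.023°, φ₂ = 73.442° and longitude difference Δλ = 121.776°:
cos c = sin φ₁ sin φ₂ + cos φ₁ cos φ₂ cos Δλ = (-0.8662)(0.9585) + (0.4997)(0.2850)(-0.5266) = -0.90529,
so c = arccos(-0.90529) = 2.70286 rad.
Distance = R·c = 6371 × 2.7029 ≈ 17220 km.

17220 km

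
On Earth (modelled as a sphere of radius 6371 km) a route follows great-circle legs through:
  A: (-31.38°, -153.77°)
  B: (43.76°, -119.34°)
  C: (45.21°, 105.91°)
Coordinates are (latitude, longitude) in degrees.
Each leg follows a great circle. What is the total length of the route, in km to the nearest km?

18218 km

Leg A→B: central angle 1.4218 rad, distance 9058.3 km.
Leg B→C: central angle 1.4378 rad, distance 9160.1 km.
Total: 9058.3 + 9160.1 ≈ 18218 km.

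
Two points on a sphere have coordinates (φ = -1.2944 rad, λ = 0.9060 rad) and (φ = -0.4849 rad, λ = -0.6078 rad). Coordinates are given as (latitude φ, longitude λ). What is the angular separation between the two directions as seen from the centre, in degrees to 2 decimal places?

In radians: φ₁ = -1.2944, φ₂ = -0.4849, Δλ = -86.734° = -1.5138 rad.
Haversine: a = sin²(Δφ/2) + cos φ₁ cos φ₂ sin²(Δλ/2) = 0.1551 + (0.2729)(0.8847)(0.4715) = 0.26891.
Central angle c = 2·arcsin(√a) = 1.09034 rad.
So the angular separation is 62.47°.

62.47°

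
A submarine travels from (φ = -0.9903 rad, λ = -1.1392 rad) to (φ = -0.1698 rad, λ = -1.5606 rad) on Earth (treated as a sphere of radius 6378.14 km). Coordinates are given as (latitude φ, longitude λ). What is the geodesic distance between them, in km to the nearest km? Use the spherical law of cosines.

In radians: φ₁ = -0.9903, φ₂ = -0.1698, Δλ = -24.144° = -0.4214 rad.
cos c = sin φ₁ sin φ₂ + cos φ₁ cos φ₂ cos Δλ = (-0.8362)(-0.1690) + (0.5484)(0.9856)(0.9125) = 0.63457,
so c = arccos(0.63457) = 0.88335 rad.
Distance = R·c = 6378.14 × 0.8833 ≈ 5634 km.

5634 km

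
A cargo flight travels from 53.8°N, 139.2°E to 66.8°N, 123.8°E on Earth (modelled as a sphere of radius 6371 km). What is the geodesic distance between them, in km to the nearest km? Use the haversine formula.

Let φ₁ = 0.9390 rad, φ₂ = 1.1659 rad, and Δλ = -0.2688 rad.
Haversine: a = sin²(Δφ/2) + cos φ₁ cos φ₂ sin²(Δλ/2) = 0.0128 + (0.5906)(0.3939)(0.0180) = 0.01699.
Central angle c = 2·arcsin(√a) = 0.26145 rad.
Distance = R·c = 6371 × 0.2614 ≈ 1666 km.

1666 km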